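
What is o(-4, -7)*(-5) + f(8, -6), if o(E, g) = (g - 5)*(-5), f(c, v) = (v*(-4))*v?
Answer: -444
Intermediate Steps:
f(c, v) = -4*v² (f(c, v) = (-4*v)*v = -4*v²)
o(E, g) = 25 - 5*g (o(E, g) = (-5 + g)*(-5) = 25 - 5*g)
o(-4, -7)*(-5) + f(8, -6) = (25 - 5*(-7))*(-5) - 4*(-6)² = (25 + 35)*(-5) - 4*36 = 60*(-5) - 144 = -300 - 144 = -444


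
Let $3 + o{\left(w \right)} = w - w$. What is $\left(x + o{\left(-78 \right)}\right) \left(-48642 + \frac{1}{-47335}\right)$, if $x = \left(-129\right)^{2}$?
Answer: $- \frac{38308480403298}{47335} \approx -8.0931 \cdot 10^{8}$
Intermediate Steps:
$o{\left(w \right)} = -3$ ($o{\left(w \right)} = -3 + \left(w - w\right) = -3 + 0 = -3$)
$x = 16641$
$\left(x + o{\left(-78 \right)}\right) \left(-48642 + \frac{1}{-47335}\right) = \left(16641 - 3\right) \left(-48642 + \frac{1}{-47335}\right) = 16638 \left(-48642 - \frac{1}{47335}\right) = 16638 \left(- \frac{2302469071}{47335}\right) = - \frac{38308480403298}{47335}$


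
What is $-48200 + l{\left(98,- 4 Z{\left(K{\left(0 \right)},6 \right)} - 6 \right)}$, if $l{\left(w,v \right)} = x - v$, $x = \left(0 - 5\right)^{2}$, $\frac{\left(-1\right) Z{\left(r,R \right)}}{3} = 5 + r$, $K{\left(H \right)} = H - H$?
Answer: $-48229$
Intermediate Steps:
$K{\left(H \right)} = 0$
$Z{\left(r,R \right)} = -15 - 3 r$ ($Z{\left(r,R \right)} = - 3 \left(5 + r\right) = -15 - 3 r$)
$x = 25$ ($x = \left(-5\right)^{2} = 25$)
$l{\left(w,v \right)} = 25 - v$
$-48200 + l{\left(98,- 4 Z{\left(K{\left(0 \right)},6 \right)} - 6 \right)} = -48200 + \left(25 - \left(- 4 \left(-15 - 0\right) - 6\right)\right) = -48200 + \left(25 - \left(- 4 \left(-15 + 0\right) - 6\right)\right) = -48200 + \left(25 - \left(\left(-4\right) \left(-15\right) - 6\right)\right) = -48200 + \left(25 - \left(60 - 6\right)\right) = -48200 + \left(25 - 54\right) = -48200 - 29 = -48229$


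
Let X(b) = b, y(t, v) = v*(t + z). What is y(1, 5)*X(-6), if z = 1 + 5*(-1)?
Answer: 90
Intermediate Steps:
z = -4 (z = 1 - 5 = -4)
y(t, v) = v*(-4 + t) (y(t, v) = v*(t - 4) = v*(-4 + t))
y(1, 5)*X(-6) = (5*(-4 + 1))*(-6) = (5*(-3))*(-6) = -15*(-6) = 90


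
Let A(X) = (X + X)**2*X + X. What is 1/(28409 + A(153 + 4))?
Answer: 1/15508138 ≈ 6.4482e-8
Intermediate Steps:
A(X) = X + 4*X**3 (A(X) = (2*X)**2*X + X = (4*X**2)*X + X = 4*X**3 + X = X + 4*X**3)
1/(28409 + A(153 + 4)) = 1/(28409 + ((153 + 4) + 4*(153 + 4)**3)) = 1/(28409 + (157 + 4*157**3)) = 1/(28409 + (157 + 4*3869893)) = 1/(28409 + (157 + 15479572)) = 1/(28409 + 15479729) = 1/15508138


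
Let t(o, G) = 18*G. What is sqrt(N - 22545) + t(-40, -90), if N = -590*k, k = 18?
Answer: -1620 + 3*I*sqrt(3685) ≈ -1620.0 + 182.11*I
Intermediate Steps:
N = -10620 (N = -590*18 = -10620)
sqrt(N - 22545) + t(-40, -90) = sqrt(-10620 - 22545) + 18*(-90) = sqrt(-33165) - 1620 = 3*I*sqrt(3685) - 1620 = -1620 + 3*I*sqrt(3685)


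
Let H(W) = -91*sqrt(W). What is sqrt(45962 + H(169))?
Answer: sqrt(44779) ≈ 211.61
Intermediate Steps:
sqrt(45962 + H(169)) = sqrt(45962 - 91*sqrt(169)) = sqrt(45962 - 91*13) = sqrt(45962 - 1183) = sqrt(44779)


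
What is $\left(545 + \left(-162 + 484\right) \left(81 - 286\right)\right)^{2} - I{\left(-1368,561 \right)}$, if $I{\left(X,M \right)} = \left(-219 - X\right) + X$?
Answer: $4285666444$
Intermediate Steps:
$I{\left(X,M \right)} = -219$
$\left(545 + \left(-162 + 484\right) \left(81 - 286\right)\right)^{2} - I{\left(-1368,561 \right)} = \left(545 + \left(-162 + 484\right) \left(81 - 286\right)\right)^{2} - -219 = \left(545 + 322 \left(-205\right)\right)^{2} + 219 = \left(545 - 66010\right)^{2} + 219 = \left(-65465\right)^{2} + 219 = 4285666225 + 219 = 4285666444$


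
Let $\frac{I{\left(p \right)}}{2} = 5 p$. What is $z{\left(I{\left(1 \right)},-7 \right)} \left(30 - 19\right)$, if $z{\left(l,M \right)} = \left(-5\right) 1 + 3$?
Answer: $-22$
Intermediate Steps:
$I{\left(p \right)} = 10 p$ ($I{\left(p \right)} = 2 \cdot 5 p = 10 p$)
$z{\left(l,M \right)} = -2$ ($z{\left(l,M \right)} = -5 + 3 = -2$)
$z{\left(I{\left(1 \right)},-7 \right)} \left(30 - 19\right) = - 2 \left(30 - 19\right) = \left(-2\right) 11 = -22$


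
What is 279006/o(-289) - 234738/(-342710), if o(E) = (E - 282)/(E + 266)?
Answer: 1099675699689/97843705 ≈ 11239.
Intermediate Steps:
o(E) = (-282 + E)/(266 + E)
279006/o(-289) - 234738/(-342710) = 279006/(((-282 - 289)/(266 - 289))) - 234738/(-342710) = 279006/((-571/(-23))) - 234738*(-1/342710) = 279006/((-1/23*(-571))) + 117369/171355 = 279006/(571/23) + 117369/171355 = 279006*(23/571) + 117369/171355 = 6417138/571 + 117369/171355 = 1099675699689/97843705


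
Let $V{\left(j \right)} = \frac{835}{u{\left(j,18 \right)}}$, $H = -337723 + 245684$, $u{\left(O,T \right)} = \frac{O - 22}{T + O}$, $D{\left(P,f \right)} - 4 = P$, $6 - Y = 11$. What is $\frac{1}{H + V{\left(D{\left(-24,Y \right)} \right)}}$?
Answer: $- \frac{21}{1931984} \approx -1.087 \cdot 10^{-5}$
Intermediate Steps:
$Y = -5$ ($Y = 6 - 11 = -5$)
$D{\left(P,f \right)} = 4 + P$
$u{\left(O,T \right)} = \frac{-22 + O}{O + T}$
$H = -92039$
$V{\left(j \right)} = \frac{835 \left(18 + j\right)}{-22 + j}$ ($V{\left(j \right)} = \frac{835}{\frac{1}{j + 18} \left(-22 + j\right)} = \frac{835}{\frac{1}{18 + j} \left(-22 + j\right)} = 835 \frac{18 + j}{-22 + j} = \frac{835 \left(18 + j\right)}{-22 + j}$)
$\frac{1}{H + V{\left(D{\left(-24,Y \right)} \right)}} = \frac{1}{-92039 + \frac{835 \left(18 + \left(4 - 24\right)\right)}{-22 + \left(4 - 24\right)}} = \frac{1}{-92039 + \frac{835 \left(18 - 20\right)}{-22 - 20}} = \frac{1}{-92039 + 835 \frac{1}{-42} \left(-2\right)} = \frac{1}{-92039 + 835 \left(- \frac{1}{42}\right) \left(-2\right)} = \frac{1}{-92039 + \frac{835}{21}} = \frac{1}{- \frac{1931984}{21}} = - \frac{21}{1931984}$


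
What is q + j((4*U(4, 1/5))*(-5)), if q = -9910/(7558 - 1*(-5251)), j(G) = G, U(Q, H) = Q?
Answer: -1034630/12809 ≈ -80.774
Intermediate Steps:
q = -9910/12809 (q = -9910/(7558 + 5251) = -9910/12809 ≈ -0.77367)
q + j((4*U(4, 1/5))*(-5)) = -9910/12809 + (4*4)*(-5) = -9910/12809 + 16*(-5) = -9910/12809 - 80 = -1034630/12809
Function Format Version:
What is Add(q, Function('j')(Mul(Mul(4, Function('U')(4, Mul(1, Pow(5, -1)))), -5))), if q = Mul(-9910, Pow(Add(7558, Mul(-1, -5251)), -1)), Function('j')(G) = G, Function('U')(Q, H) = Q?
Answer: Rational(-1034630, 12809) ≈ -80.774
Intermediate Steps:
q = Rational(-9910, 12809) (q = Mul(-9910, Pow(Add(7558, 5251), -1)) = Mul(-9910, Pow(12809, -1)) = Mul(-9910, Rational(1, 12809)) = Rational(-9910, 12809) ≈ -0.77367)
Add(q, Function('j')(Mul(Mul(4, Function('U')(4, Mul(1, Pow(5, -1)))), -5))) = Add(Rational(-9910, 12809), Mul(Mul(4, 4), -5)) = Add(Rational(-9910, 12809), Mul(16, -5)) = Add(Rational(-9910, 12809), -80) = Rational(-1034630, 12809)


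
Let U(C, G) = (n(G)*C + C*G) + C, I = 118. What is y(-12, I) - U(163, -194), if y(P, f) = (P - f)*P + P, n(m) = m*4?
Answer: 159495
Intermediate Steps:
n(m) = 4*m
U(C, G) = C + 5*C*G (U(C, G) = ((4*G)*C + C*G) + C = (4*C*G + C*G) + C = 5*C*G + C = C + 5*C*G)
y(P, f) = P + P*(P - f) (y(P, f) = P*(P - f) + P = P + P*(P - f))
y(-12, I) - U(163, -194) = -12*(1 - 12 - 1*118) - 163*(1 + 5*(-194)) = -12*(1 - 12 - 118) - 163*(1 - 970) = -12*(-129) - 163*(-969) = 1548 - 1*(-157947) = 1548 + 157947 = 159495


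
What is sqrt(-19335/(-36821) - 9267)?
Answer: 6*I*sqrt(348982147442)/36821 ≈ 96.263*I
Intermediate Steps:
sqrt(-19335/(-36821) - 9267) = sqrt(-19335*(-1/36821) - 9267) = sqrt(19335/36821 - 9267) = sqrt(-341200872/36821) = 6*I*sqrt(348982147442)/36821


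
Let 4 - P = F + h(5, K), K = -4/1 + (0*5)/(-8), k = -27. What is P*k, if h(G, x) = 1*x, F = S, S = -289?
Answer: -8019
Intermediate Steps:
F = -289
K = -4 (K = -4*1 + 0*(-⅛) = -4 + 0 = -4)
h(G, x) = x
P = 297 (P = 4 - (-289 - 4) = 4 - 1*(-293) = 4 + 293 = 297)
P*k = 297*(-27) = -8019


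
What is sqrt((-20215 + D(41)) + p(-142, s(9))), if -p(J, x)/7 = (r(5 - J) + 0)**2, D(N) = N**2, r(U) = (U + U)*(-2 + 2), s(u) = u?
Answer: I*sqrt(18534) ≈ 136.14*I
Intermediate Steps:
r(U) = 0 (r(U) = (2*U)*0 = 0)
p(J, x) = 0 (p(J, x) = -7*(0 + 0)**2 = -7*0**2 = -7*0 = 0)
sqrt((-20215 + D(41)) + p(-142, s(9))) = sqrt((-20215 + 41**2) + 0) = sqrt((-20215 + 1681) + 0) = sqrt(-18534 + 0) = sqrt(-18534) = I*sqrt(18534)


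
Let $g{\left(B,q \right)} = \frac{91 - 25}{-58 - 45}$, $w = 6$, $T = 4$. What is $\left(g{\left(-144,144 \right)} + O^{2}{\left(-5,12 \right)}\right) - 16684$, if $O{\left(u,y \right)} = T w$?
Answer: $- \frac{1659190}{103} \approx -16109.0$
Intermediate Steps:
$g{\left(B,q \right)} = - \frac{66}{103}$ ($g{\left(B,q \right)} = \frac{66}{-103} = 66 \left(- \frac{1}{103}\right) = - \frac{66}{103}$)
$O{\left(u,y \right)} = 24$ ($O{\left(u,y \right)} = 4 \cdot 6 = 24$)
$\left(g{\left(-144,144 \right)} + O^{2}{\left(-5,12 \right)}\right) - 16684 = \left(- \frac{66}{103} + 24^{2}\right) - 16684 = \left(- \frac{66}{103} + 576\right) - 16684 = \frac{59262}{103} - 16684 = - \frac{1659190}{103}$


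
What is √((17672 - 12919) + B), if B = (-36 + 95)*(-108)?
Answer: I*√1619 ≈ 40.237*I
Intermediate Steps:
B = -6372 (B = 59*(-108) = -6372)
√((17672 - 12919) + B) = √((17672 - 12919) - 6372) = √(4753 - 6372) = √(-1619) = I*√1619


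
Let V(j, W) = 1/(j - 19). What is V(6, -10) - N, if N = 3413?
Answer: -44370/13 ≈ -3413.1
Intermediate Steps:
V(j, W) = 1/(-19 + j)
V(6, -10) - N = 1/(-19 + 6) - 1*3413 = 1/(-13) - 3413 = -1/13 - 3413 = -44370/13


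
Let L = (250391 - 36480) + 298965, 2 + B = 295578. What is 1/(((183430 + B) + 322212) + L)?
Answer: 1/1314094 ≈ 7.6098e-7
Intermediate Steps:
B = 295576 (B = -2 + 295578 = 295576)
L = 512876 (L = 213911 + 298965 = 512876)
1/(((183430 + B) + 322212) + L) = 1/(((183430 + 295576) + 322212) + 512876) = 1/((479006 + 322212) + 512876) = 1/(801218 + 512876) = 1/1314094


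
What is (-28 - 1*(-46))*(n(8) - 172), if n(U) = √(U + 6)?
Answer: -3096 + 18*√14 ≈ -3028.6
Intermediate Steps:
n(U) = √(6 + U)
(-28 - 1*(-46))*(n(8) - 172) = (-28 - 1*(-46))*(√(6 + 8) - 172) = (-28 + 46)*(√14 - 172) = 18*(-172 + √14) = -3096 + 18*√14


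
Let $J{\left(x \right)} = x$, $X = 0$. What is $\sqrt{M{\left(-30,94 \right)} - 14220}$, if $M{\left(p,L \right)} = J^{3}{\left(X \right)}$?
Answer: $6 i \sqrt{395} \approx 119.25 i$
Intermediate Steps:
$M{\left(p,L \right)} = 0$ ($M{\left(p,L \right)} = 0^{3} = 0$)
$\sqrt{M{\left(-30,94 \right)} - 14220} = \sqrt{0 - 14220} = \sqrt{-14220} = 6 i \sqrt{395}$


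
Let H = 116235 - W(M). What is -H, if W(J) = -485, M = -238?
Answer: -116720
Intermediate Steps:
H = 116720 (H = 116235 - 1*(-485) = 116235 + 485 = 116720)
-H = -1*116720 = -116720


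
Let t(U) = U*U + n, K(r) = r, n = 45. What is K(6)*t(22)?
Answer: 3174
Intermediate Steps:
t(U) = 45 + U² (t(U) = U*U + 45 = U² + 45 = 45 + U²)
K(6)*t(22) = 6*(45 + 22²) = 6*(45 + 484) = 6*529 = 3174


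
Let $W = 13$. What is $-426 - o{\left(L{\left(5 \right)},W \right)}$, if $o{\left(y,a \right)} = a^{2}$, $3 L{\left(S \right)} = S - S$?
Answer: $-595$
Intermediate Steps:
$L{\left(S \right)} = 0$ ($L{\left(S \right)} = \frac{S - S}{3} = \frac{1}{3} \cdot 0 = 0$)
$-426 - o{\left(L{\left(5 \right)},W \right)} = -426 - 13^{2} = -426 - 169 = -595$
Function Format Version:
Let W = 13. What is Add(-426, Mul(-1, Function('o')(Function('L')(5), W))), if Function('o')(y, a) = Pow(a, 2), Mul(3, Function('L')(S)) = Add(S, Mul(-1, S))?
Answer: -595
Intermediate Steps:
Function('L')(S) = 0 (Function('L')(S) = Mul(Rational(1, 3), Add(S, Mul(-1, S))) = Mul(Rational(1, 3), 0) = 0)
Add(-426, Mul(-1, Function('o')(Function('L')(5), W))) = Add(-426, Mul(-1, Pow(13, 2))) = Add(-426, Mul(-1, 169)) = Add(-426, -169) = -595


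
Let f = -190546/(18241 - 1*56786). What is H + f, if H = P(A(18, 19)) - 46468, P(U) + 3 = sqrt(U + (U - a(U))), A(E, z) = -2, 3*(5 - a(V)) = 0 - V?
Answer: -1791034149/38545 + 5*I*sqrt(3)/3 ≈ -46466.0 + 2.8868*I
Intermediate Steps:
a(V) = 5 + V/3 (a(V) = 5 - (0 - V)/3 = 5 - (-1)*V/3 = 5 + V/3)
P(U) = -3 + sqrt(-5 + 5*U/3) (P(U) = -3 + sqrt(U + (U - (5 + U/3))) = -3 + sqrt(U + (U + (-5 - U/3))) = -3 + sqrt(U + (-5 + 2*U/3)) = -3 + sqrt(-5 + 5*U/3))
H = -46471 + 5*I*sqrt(3)/3 (H = (-3 + sqrt(-45 + 15*(-2))/3) - 46468 = (-3 + sqrt(-45 - 30)/3) - 46468 = (-3 + sqrt(-75)/3) - 46468 = (-3 + (5*I*sqrt(3))/3) - 46468 = (-3 + 5*I*sqrt(3)/3) - 46468 = -46471 + 5*I*sqrt(3)/3 ≈ -46471.0 + 2.8868*I)
f = 190546/38545 (f = -190546/(18241 - 56786) = -190546/(-38545) = -190546*(-1/38545) = 190546/38545 ≈ 4.9435)
H + f = (-46471 + 5*I*sqrt(3)/3) + 190546/38545 = -1791034149/38545 + 5*I*sqrt(3)/3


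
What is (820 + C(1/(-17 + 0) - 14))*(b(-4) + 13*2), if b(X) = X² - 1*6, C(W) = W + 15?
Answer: 502416/17 ≈ 29554.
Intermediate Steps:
C(W) = 15 + W
b(X) = -6 + X² (b(X) = X² - 6 = -6 + X²)
(820 + C(1/(-17 + 0) - 14))*(b(-4) + 13*2) = (820 + (15 + (1/(-17 + 0) - 14)))*((-6 + (-4)²) + 13*2) = (820 + (15 + (1/(-17) - 14)))*((-6 + 16) + 26) = (820 + (15 + (-1/17 - 14)))*(10 + 26) = (820 + (15 - 239/17))*36 = (820 + 16/17)*36 = (13956/17)*36 = 502416/17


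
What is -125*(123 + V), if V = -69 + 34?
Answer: -11000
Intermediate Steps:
V = -35
-125*(123 + V) = -125*(123 - 35) = -125*88 = -11000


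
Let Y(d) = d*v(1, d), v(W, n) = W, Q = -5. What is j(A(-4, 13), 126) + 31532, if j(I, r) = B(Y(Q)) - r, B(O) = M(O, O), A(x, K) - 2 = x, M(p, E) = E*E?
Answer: 31431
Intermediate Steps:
M(p, E) = E**2
A(x, K) = 2 + x
Y(d) = d (Y(d) = d*1 = d)
B(O) = O**2
j(I, r) = 25 - r (j(I, r) = (-5)**2 - r = 25 - r)
j(A(-4, 13), 126) + 31532 = (25 - 1*126) + 31532 = (25 - 126) + 31532 = -101 + 31532 = 31431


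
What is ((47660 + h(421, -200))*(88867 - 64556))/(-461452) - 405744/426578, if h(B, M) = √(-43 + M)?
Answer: -61805882615821/24605658907 - 218799*I*√3/461452 ≈ -2511.9 - 0.82126*I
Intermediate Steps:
((47660 + h(421, -200))*(88867 - 64556))/(-461452) - 405744/426578 = ((47660 + √(-43 - 200))*(88867 - 64556))/(-461452) - 405744/426578 = ((47660 + √(-243))*24311)*(-1/461452) - 405744*1/426578 = ((47660 + 9*I*√3)*24311)*(-1/461452) - 202872/213289 = (1158662260 + 218799*I*√3)*(-1/461452) - 202872/213289 = (-289665565/115363 - 218799*I*√3/461452) - 202872/213289 = -61805882615821/24605658907 - 218799*I*√3/461452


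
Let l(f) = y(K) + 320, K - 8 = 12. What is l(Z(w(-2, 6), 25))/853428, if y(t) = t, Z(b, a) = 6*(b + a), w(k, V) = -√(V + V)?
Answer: 85/213357 ≈ 0.00039839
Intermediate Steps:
w(k, V) = -√2*√V (w(k, V) = -√(2*V) = -√2*√V)
K = 20 (K = 8 + 12 = 20)
Z(b, a) = 6*a + 6*b (Z(b, a) = 6*(a + b) = 6*a + 6*b)
l(f) = 340 (l(f) = 20 + 320 = 340)
l(Z(w(-2, 6), 25))/853428 = 340/853428 = 340*(1/853428) = 85/213357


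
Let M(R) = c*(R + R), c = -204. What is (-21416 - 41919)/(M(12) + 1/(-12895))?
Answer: 816704825/63133921 ≈ 12.936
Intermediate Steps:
M(R) = -408*R (M(R) = -204*(R + R) = -408*R)
(-21416 - 41919)/(M(12) + 1/(-12895)) = (-21416 - 41919)/(-408*12 + 1/(-12895)) = -63335/(-4896 - 1/12895) = -63335/(-63133921/12895) = -63335*(-12895/63133921) = 816704825/63133921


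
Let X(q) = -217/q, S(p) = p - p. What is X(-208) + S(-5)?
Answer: 217/208 ≈ 1.0433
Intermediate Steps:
S(p) = 0
X(-208) + S(-5) = -217/(-208) + 0 = -217*(-1/208) + 0 = 217/208 + 0 = 217/208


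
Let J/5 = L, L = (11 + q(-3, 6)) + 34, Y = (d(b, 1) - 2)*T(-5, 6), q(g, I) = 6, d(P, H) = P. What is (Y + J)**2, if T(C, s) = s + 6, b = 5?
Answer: 84681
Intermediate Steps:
T(C, s) = 6 + s
Y = 36 (Y = (5 - 2)*(6 + 6) = 3*12 = 36)
L = 51 (L = (11 + 6) + 34 = 17 + 34 = 51)
J = 255 (J = 5*51 = 255)
(Y + J)**2 = (36 + 255)**2 = 291**2 = 84681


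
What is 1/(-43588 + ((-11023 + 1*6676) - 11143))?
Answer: -1/59078 ≈ -1.6927e-5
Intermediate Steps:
1/(-43588 + ((-11023 + 1*6676) - 11143)) = 1/(-43588 + ((-11023 + 6676) - 11143)) = 1/(-43588 + (-4347 - 11143)) = 1/(-43588 - 15490) = 1/(-59078) = -1/59078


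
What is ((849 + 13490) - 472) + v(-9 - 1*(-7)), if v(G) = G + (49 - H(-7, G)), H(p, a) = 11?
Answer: 13903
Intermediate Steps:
v(G) = 38 + G (v(G) = G + (49 - 1*11) = G + (49 - 11) = G + 38 = 38 + G)
((849 + 13490) - 472) + v(-9 - 1*(-7)) = ((849 + 13490) - 472) + (38 + (-9 - 1*(-7))) = (14339 - 472) + (38 + (-9 + 7)) = 13867 + (38 - 2) = 13867 + 36 = 13903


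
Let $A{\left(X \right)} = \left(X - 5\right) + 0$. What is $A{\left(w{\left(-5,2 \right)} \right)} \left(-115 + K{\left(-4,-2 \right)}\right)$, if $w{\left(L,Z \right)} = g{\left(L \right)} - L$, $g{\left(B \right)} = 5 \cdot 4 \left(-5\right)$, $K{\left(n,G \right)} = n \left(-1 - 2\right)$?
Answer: $10300$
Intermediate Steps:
$K{\left(n,G \right)} = - 3 n$ ($K{\left(n,G \right)} = n \left(-3\right) = - 3 n$)
$g{\left(B \right)} = -100$ ($g{\left(B \right)} = 20 \left(-5\right) = -100$)
$w{\left(L,Z \right)} = -100 - L$
$A{\left(X \right)} = -5 + X$ ($A{\left(X \right)} = \left(-5 + X\right) + 0 = -5 + X$)
$A{\left(w{\left(-5,2 \right)} \right)} \left(-115 + K{\left(-4,-2 \right)}\right) = \left(-5 - 95\right) \left(-115 - -12\right) = \left(-5 + \left(-100 + 5\right)\right) \left(-115 + 12\right) = \left(-5 - 95\right) \left(-103\right) = \left(-100\right) \left(-103\right) = 10300$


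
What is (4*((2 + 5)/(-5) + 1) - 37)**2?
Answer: 37249/25 ≈ 1490.0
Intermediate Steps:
(4*((2 + 5)/(-5) + 1) - 37)**2 = (4*(7*(-1/5) + 1) - 37)**2 = (4*(-7/5 + 1) - 37)**2 = (4*(-2/5) - 37)**2 = (-8/5 - 37)**2 = (-193/5)**2 = 37249/25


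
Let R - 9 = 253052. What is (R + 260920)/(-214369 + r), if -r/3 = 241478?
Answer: -513981/938803 ≈ -0.54749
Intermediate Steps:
r = -724434 (r = -3*241478 = -724434)
R = 253061 (R = 9 + 253052 = 253061)
(R + 260920)/(-214369 + r) = (253061 + 260920)/(-214369 - 724434) = 513981/(-938803) = 513981*(-1/938803) = -513981/938803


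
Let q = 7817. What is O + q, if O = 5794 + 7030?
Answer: 20641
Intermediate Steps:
O = 12824
O + q = 12824 + 7817 = 20641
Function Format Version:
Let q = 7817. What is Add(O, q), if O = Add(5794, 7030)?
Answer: 20641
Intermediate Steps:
O = 12824
Add(O, q) = Add(12824, 7817) = 20641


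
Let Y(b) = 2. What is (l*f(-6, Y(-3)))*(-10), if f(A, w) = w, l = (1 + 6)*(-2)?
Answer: 280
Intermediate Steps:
l = -14 (l = 7*(-2) = -14)
(l*f(-6, Y(-3)))*(-10) = -14*2*(-10) = -28*(-10) = 280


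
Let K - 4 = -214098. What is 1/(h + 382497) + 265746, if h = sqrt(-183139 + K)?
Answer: 12959932130428343/48768117414 - I*sqrt(44137)/48768117414 ≈ 2.6575e+5 - 4.3079e-9*I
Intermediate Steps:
K = -214094 (K = 4 - 214098 = -214094)
h = 3*I*sqrt(44137) (h = sqrt(-183139 - 214094) = sqrt(-397233) = 3*I*sqrt(44137) ≈ 630.26*I)
1/(h + 382497) + 265746 = 1/(3*I*sqrt(44137) + 382497) + 265746 = 1/(382497 + 3*I*sqrt(44137)) + 265746 = 265746 + 1/(382497 + 3*I*sqrt(44137))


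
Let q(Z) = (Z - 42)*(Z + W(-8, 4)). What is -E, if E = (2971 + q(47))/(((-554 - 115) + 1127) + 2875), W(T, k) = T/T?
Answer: -3211/3333 ≈ -0.96340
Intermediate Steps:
W(T, k) = 1
q(Z) = (1 + Z)*(-42 + Z) (q(Z) = (Z - 42)*(Z + 1) = (-42 + Z)*(1 + Z) = (1 + Z)*(-42 + Z))
E = 3211/3333 (E = (2971 + (-42 + 47**2 - 41*47))/(((-554 - 115) + 1127) + 2875) = (2971 + (-42 + 2209 - 1927))/((-669 + 1127) + 2875) = (2971 + 240)/(458 + 2875) = 3211/3333 ≈ 0.96340)
-E = -1*3211/3333 = -3211/3333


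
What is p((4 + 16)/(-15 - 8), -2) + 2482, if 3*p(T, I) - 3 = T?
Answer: 171307/69 ≈ 2482.7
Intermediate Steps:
p(T, I) = 1 + T/3
p((4 + 16)/(-15 - 8), -2) + 2482 = (1 + ((4 + 16)/(-15 - 8))/3) + 2482 = (1 + (20/(-23))/3) + 2482 = (1 + (20*(-1/23))/3) + 2482 = (1 + (⅓)*(-20/23)) + 2482 = (1 - 20/69) + 2482 = 49/69 + 2482 = 171307/69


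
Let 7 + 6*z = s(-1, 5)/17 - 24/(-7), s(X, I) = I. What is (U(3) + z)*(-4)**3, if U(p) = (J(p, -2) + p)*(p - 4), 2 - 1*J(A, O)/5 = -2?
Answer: 179328/119 ≈ 1507.0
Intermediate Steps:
J(A, O) = 20 (J(A, O) = 10 - 5*(-2) = 10 + 10 = 20)
U(p) = (-4 + p)*(20 + p) (U(p) = (20 + p)*(p - 4) = (20 + p)*(-4 + p) = (-4 + p)*(20 + p))
z = -65/119 (z = -7/6 + (5/17 - 24/(-7))/6 = -7/6 + (5*(1/17) - 24*(-1/7))/6 = -7/6 + (5/17 + 24/7)/6 = -7/6 + (1/6)*(443/119) = -7/6 + 443/714 = -65/119 ≈ -0.54622)
(U(3) + z)*(-4)**3 = ((-80 + 3**2 + 16*3) - 65/119)*(-4)**3 = ((-80 + 9 + 48) - 65/119)*(-64) = (-23 - 65/119)*(-64) = -2802/119*(-64) = 179328/119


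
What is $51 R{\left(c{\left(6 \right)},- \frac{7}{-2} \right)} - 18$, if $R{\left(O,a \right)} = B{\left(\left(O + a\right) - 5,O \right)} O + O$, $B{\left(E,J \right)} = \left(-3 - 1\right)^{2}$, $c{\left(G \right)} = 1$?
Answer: $849$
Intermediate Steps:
$B{\left(E,J \right)} = 16$ ($B{\left(E,J \right)} = \left(-4\right)^{2} = 16$)
$R{\left(O,a \right)} = 17 O$ ($R{\left(O,a \right)} = 16 O + O = 17 O$)
$51 R{\left(c{\left(6 \right)},- \frac{7}{-2} \right)} - 18 = 51 \cdot 17 \cdot 1 - 18 = 51 \cdot 17 - 18 = 867 - 18 = 849$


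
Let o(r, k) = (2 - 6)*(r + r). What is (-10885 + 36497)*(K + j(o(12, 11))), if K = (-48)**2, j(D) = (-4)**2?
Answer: 59419840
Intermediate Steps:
o(r, k) = -8*r
j(D) = 16
K = 2304
(-10885 + 36497)*(K + j(o(12, 11))) = (-10885 + 36497)*(2304 + 16) = 25612*2320 = 59419840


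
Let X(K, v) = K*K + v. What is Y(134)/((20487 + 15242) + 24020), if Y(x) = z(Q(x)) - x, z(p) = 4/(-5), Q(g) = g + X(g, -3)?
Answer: -674/298745 ≈ -0.0022561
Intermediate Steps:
X(K, v) = v + K² (X(K, v) = K² + v = v + K²)
Q(g) = -3 + g + g² (Q(g) = g + (-3 + g²) = -3 + g + g²)
z(p) = -⅘ (z(p) = 4*(-⅕) = -⅘)
Y(x) = -⅘ - x
Y(134)/((20487 + 15242) + 24020) = (-⅘ - 1*134)/((20487 + 15242) + 24020) = (-⅘ - 134)/(35729 + 24020) = -674/5/59749 = -674/5*1/59749 = -674/298745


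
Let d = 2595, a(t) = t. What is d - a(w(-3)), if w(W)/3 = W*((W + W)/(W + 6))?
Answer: 2577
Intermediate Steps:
w(W) = 6*W**2/(6 + W) (w(W) = 3*(W*((W + W)/(W + 6))) = 3*(W*((2*W)/(6 + W))) = 3*(W*(2*W/(6 + W))) = 3*(2*W**2/(6 + W)) = 6*W**2/(6 + W))
d - a(w(-3)) = 2595 - 6*(-3)**2/(6 - 3) = 2595 - 6*9/3 = 2595 - 1*18 = 2595 - 18 = 2577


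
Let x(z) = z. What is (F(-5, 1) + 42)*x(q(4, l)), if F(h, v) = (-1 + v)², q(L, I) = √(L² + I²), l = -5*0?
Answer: 168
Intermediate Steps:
l = 0
q(L, I) = √(I² + L²)
(F(-5, 1) + 42)*x(q(4, l)) = ((-1 + 1)² + 42)*√(0² + 4²) = (0² + 42)*√(0 + 16) = (0 + 42)*√16 = 42*4 = 168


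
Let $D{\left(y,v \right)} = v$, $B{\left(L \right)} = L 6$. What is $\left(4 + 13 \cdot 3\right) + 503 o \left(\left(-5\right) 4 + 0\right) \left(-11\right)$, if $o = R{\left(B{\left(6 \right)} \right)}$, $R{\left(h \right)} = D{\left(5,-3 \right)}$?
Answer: $-331937$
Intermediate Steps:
$B{\left(L \right)} = 6 L$
$R{\left(h \right)} = -3$
$o = -3$
$\left(4 + 13 \cdot 3\right) + 503 o \left(\left(-5\right) 4 + 0\right) \left(-11\right) = \left(4 + 13 \cdot 3\right) + 503 - 3 \left(\left(-5\right) 4 + 0\right) \left(-11\right) = \left(4 + 39\right) + 503 - 3 \left(-20 + 0\right) \left(-11\right) = 43 + 503 \left(-3\right) \left(-20\right) \left(-11\right) = 43 + 503 \cdot 60 \left(-11\right) = 43 + 503 \left(-660\right) = 43 - 331980 = -331937$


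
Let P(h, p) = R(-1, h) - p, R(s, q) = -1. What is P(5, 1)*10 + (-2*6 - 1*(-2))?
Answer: -30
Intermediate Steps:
P(h, p) = -1 - p
P(5, 1)*10 + (-2*6 - 1*(-2)) = (-1 - 1*1)*10 + (-2*6 - 1*(-2)) = (-1 - 1)*10 + (-12 + 2) = -2*10 - 10 = -20 - 10 = -30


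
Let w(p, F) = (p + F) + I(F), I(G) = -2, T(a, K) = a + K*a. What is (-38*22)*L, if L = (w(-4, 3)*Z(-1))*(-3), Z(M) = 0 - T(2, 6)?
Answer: 105336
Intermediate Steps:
Z(M) = -14 (Z(M) = 0 - 2*(1 + 6) = 0 - 2*7 = 0 - 1*14 = 0 - 14 = -14)
w(p, F) = -2 + F + p (w(p, F) = (p + F) - 2 = (F + p) - 2 = -2 + F + p)
L = -126 (L = ((-2 + 3 - 4)*(-14))*(-3) = -3*(-14)*(-3) = 42*(-3) = -126)
(-38*22)*L = -38*22*(-126) = -836*(-126) = 105336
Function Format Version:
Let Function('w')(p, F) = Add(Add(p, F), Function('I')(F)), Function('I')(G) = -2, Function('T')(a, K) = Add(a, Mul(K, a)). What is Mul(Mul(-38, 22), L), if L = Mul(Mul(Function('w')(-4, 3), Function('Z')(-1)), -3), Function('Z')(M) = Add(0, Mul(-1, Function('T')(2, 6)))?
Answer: 105336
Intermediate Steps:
Function('Z')(M) = -14 (Function('Z')(M) = Add(0, Mul(-1, Mul(2, Add(1, 6)))) = Add(0, Mul(-1, Mul(2, 7))) = Add(0, Mul(-1, 14)) = Add(0, -14) = -14)
Function('w')(p, F) = Add(-2, F, p) (Function('w')(p, F) = Add(Add(p, F), -2) = Add(Add(F, p), -2) = Add(-2, F, p))
L = -126 (L = Mul(Mul(Add(-2, 3, -4), -14), -3) = Mul(Mul(-3, -14), -3) = Mul(42, -3) = -126)
Mul(Mul(-38, 22), L) = Mul(Mul(-38, 22), -126) = Mul(-836, -126) = 105336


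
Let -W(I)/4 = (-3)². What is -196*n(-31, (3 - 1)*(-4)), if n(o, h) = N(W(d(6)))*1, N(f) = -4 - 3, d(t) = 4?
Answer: 1372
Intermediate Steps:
W(I) = -36 (W(I) = -4*(-3)² = -4*9 = -36)
N(f) = -7
n(o, h) = -7 (n(o, h) = -7*1 = -7)
-196*n(-31, (3 - 1)*(-4)) = -196*(-7) = 1372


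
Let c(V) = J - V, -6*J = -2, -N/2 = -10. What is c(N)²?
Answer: 3481/9 ≈ 386.78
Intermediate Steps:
N = 20 (N = -2*(-10) = 20)
J = ⅓ (J = -⅙*(-2) = ⅓ ≈ 0.33333)
c(V) = ⅓ - V
c(N)² = (⅓ - 1*20)² = (⅓ - 20)² = (-59/3)² = 3481/9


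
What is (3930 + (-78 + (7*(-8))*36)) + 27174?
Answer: 29010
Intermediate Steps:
(3930 + (-78 + (7*(-8))*36)) + 27174 = (3930 + (-78 - 56*36)) + 27174 = (3930 + (-78 - 2016)) + 27174 = (3930 - 2094) + 27174 = 1836 + 27174 = 29010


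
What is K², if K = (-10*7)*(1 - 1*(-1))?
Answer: 19600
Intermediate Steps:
K = -140 (K = -70*(1 + 1) = -70*2 = -140)
K² = (-140)² = 19600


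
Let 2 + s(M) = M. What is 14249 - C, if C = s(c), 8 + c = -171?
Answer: 14430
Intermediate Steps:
c = -179 (c = -8 - 171 = -179)
s(M) = -2 + M
C = -181 (C = -2 - 179 = -181)
14249 - C = 14249 - 1*(-181) = 14249 + 181 = 14430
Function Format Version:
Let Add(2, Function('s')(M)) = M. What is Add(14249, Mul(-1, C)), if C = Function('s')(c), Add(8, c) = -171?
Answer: 14430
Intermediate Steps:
c = -179 (c = Add(-8, -171) = -179)
Function('s')(M) = Add(-2, M)
C = -181 (C = Add(-2, -179) = -181)
Add(14249, Mul(-1, C)) = Add(14249, Mul(-1, -181)) = Add(14249, 181) = 14430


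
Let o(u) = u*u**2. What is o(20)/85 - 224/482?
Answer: 383696/4097 ≈ 93.653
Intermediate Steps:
o(u) = u**3
o(20)/85 - 224/482 = 20**3/85 - 224/482 = 8000*(1/85) - 224*1/482 = 1600/17 - 112/241 = 383696/4097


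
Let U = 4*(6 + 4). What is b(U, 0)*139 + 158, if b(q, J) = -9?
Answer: -1093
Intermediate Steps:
U = 40 (U = 4*10 = 40)
b(U, 0)*139 + 158 = -9*139 + 158 = -1251 + 158 = -1093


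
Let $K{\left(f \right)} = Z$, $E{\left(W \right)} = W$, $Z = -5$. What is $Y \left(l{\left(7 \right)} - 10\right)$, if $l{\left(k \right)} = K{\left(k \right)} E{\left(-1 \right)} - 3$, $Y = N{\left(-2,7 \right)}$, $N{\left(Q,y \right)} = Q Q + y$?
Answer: $-88$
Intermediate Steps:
$N{\left(Q,y \right)} = y + Q^{2}$ ($N{\left(Q,y \right)} = Q^{2} + y = y + Q^{2}$)
$Y = 11$ ($Y = 7 + \left(-2\right)^{2} = 7 + 4 = 11$)
$K{\left(f \right)} = -5$
$l{\left(k \right)} = 2$ ($l{\left(k \right)} = \left(-5\right) \left(-1\right) - 3 = 5 - 3 = 2$)
$Y \left(l{\left(7 \right)} - 10\right) = 11 \left(2 - 10\right) = 11 \left(-8\right) = -88$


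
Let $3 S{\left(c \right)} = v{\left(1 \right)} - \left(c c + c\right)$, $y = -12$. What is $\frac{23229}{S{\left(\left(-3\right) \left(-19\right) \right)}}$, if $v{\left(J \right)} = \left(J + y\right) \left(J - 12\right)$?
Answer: $- \frac{69687}{3185} \approx -21.88$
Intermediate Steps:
$v{\left(J \right)} = \left(-12 + J\right)^{2}$ ($v{\left(J \right)} = \left(J - 12\right) \left(J - 12\right) = \left(-12 + J\right) \left(-12 + J\right) = \left(-12 + J\right)^{2}$)
$S{\left(c \right)} = \frac{121}{3} - \frac{c}{3} - \frac{c^{2}}{3}$ ($S{\left(c \right)} = \frac{\left(144 + 1^{2} - 24\right) - \left(c c + c\right)}{3} = \frac{\left(144 + 1 - 24\right) - \left(c^{2} + c\right)}{3} = \frac{121 - \left(c + c^{2}\right)}{3} = \frac{121 - c - c^{2}}{3} = \frac{121}{3} - \frac{c}{3} - \frac{c^{2}}{3}$)
$\frac{23229}{S{\left(\left(-3\right) \left(-19\right) \right)}} = \frac{23229}{\frac{121}{3} - \frac{\left(-3\right) \left(-19\right)}{3} - \frac{\left(\left(-3\right) \left(-19\right)\right)^{2}}{3}} = \frac{23229}{\frac{121}{3} - 19 - \frac{57^{2}}{3}} = \frac{23229}{\frac{121}{3} - 19 - 1083} = \frac{23229}{- \frac{3185}{3}} = 23229 \left(- \frac{3}{3185}\right) = - \frac{69687}{3185}$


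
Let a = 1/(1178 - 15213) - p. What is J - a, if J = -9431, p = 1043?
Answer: -117725579/14035 ≈ -8388.0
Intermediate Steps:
a = -14638506/14035 (a = 1/(1178 - 15213) - 1*1043 = 1/(-14035) - 1043 = -1/14035 - 1043 = -14638506/14035 ≈ -1043.0)
J - a = -9431 - 1*(-14638506/14035) = -9431 + 14638506/14035 = -117725579/14035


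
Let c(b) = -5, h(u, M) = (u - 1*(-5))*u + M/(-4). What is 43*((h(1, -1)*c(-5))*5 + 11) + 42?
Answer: -24815/4 ≈ -6203.8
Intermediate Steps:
h(u, M) = -M/4 + u*(5 + u) (h(u, M) = (u + 5)*u - M/4 = (5 + u)*u - M/4 = u*(5 + u) - M/4 = -M/4 + u*(5 + u))
43*((h(1, -1)*c(-5))*5 + 11) + 42 = 43*(((1² + 5*1 - ¼*(-1))*(-5))*5 + 11) + 42 = 43*(((1 + 5 + ¼)*(-5))*5 + 11) + 42 = 43*(((25/4)*(-5))*5 + 11) + 42 = 43*(-125/4*5 + 11) + 42 = 43*(-625/4 + 11) + 42 = 43*(-581/4) + 42 = -24983/4 + 42 = -24815/4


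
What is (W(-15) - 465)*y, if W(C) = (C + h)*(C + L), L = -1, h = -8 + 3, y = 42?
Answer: -6090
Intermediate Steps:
h = -5
W(C) = (-1 + C)*(-5 + C) (W(C) = (C - 5)*(C - 1) = (-5 + C)*(-1 + C) = (-1 + C)*(-5 + C))
(W(-15) - 465)*y = ((5 + (-15)² - 6*(-15)) - 465)*42 = ((5 + 225 + 90) - 465)*42 = (320 - 465)*42 = -145*42 = -6090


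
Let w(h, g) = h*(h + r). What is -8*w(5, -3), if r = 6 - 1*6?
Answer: -200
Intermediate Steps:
r = 0 (r = 6 - 6 = 0)
w(h, g) = h² (w(h, g) = h*(h + 0) = h*h = h²)
-8*w(5, -3) = -8*5² = -8*25 = -200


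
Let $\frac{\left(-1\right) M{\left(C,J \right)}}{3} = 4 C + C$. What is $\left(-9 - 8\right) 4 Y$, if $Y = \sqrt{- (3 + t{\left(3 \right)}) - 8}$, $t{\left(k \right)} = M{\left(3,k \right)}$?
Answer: $- 68 \sqrt{34} \approx -396.5$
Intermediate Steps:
$M{\left(C,J \right)} = - 15 C$ ($M{\left(C,J \right)} = - 3 \left(4 C + C\right) = - 3 \cdot 5 C = - 15 C$)
$t{\left(k \right)} = -45$ ($t{\left(k \right)} = \left(-15\right) 3 = -45$)
$Y = \sqrt{34}$ ($Y = \sqrt{- (3 - 45) - 8} = \sqrt{\left(-1\right) \left(-42\right) - 8} = \sqrt{42 - 8} = \sqrt{34} \approx 5.8309$)
$\left(-9 - 8\right) 4 Y = \left(-9 - 8\right) 4 \sqrt{34} = \left(-17\right) 4 \sqrt{34} = - 68 \sqrt{34}$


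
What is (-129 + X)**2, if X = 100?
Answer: 841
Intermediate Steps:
(-129 + X)**2 = (-129 + 100)**2 = (-29)**2 = 841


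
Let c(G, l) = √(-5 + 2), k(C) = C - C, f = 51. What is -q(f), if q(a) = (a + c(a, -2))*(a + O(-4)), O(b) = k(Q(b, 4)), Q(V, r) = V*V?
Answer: -2601 - 51*I*√3 ≈ -2601.0 - 88.335*I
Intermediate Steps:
Q(V, r) = V²
k(C) = 0
O(b) = 0
c(G, l) = I*√3 (c(G, l) = √(-3) = I*√3)
q(a) = a*(a + I*√3) (q(a) = (a + I*√3)*(a + 0) = (a + I*√3)*a = a*(a + I*√3))
-q(f) = -51*(51 + I*√3) = -(2601 + 51*I*√3) = -2601 - 51*I*√3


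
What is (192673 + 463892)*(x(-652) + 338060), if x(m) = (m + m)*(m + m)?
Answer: 1338391994940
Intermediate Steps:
x(m) = 4*m² (x(m) = (2*m)*(2*m) = 4*m²)
(192673 + 463892)*(x(-652) + 338060) = (192673 + 463892)*(4*(-652)² + 338060) = 656565*(4*425104 + 338060) = 656565*(1700416 + 338060) = 656565*2038476 = 1338391994940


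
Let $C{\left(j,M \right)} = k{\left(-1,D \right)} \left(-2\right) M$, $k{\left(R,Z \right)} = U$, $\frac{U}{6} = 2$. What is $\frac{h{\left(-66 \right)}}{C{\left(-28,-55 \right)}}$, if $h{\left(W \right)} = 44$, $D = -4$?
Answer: $\frac{1}{30} \approx 0.033333$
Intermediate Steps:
$U = 12$ ($U = 6 \cdot 2 = 12$)
$k{\left(R,Z \right)} = 12$
$C{\left(j,M \right)} = - 24 M$ ($C{\left(j,M \right)} = 12 \left(-2\right) M = - 24 M$)
$\frac{h{\left(-66 \right)}}{C{\left(-28,-55 \right)}} = \frac{44}{\left(-24\right) \left(-55\right)} = \frac{44}{1320} = 44 \cdot \frac{1}{1320} = \frac{1}{30}$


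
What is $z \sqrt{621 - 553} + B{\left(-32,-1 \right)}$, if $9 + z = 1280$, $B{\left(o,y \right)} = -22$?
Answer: $-22 + 2542 \sqrt{17} \approx 10459.0$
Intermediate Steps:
$z = 1271$ ($z = -9 + 1280 = 1271$)
$z \sqrt{621 - 553} + B{\left(-32,-1 \right)} = 1271 \sqrt{621 - 553} - 22 = 1271 \sqrt{68} - 22 = 1271 \cdot 2 \sqrt{17} - 22 = 2542 \sqrt{17} - 22 = -22 + 2542 \sqrt{17}$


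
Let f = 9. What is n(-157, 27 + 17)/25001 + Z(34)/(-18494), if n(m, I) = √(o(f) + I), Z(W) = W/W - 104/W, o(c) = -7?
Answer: 5/44914 + √37/25001 ≈ 0.00035462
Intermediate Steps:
Z(W) = 1 - 104/W
n(m, I) = √(-7 + I)
n(-157, 27 + 17)/25001 + Z(34)/(-18494) = √(-7 + (27 + 17))/25001 + ((-104 + 34)/34)/(-18494) = √(-7 + 44)*(1/25001) + ((1/34)*(-70))*(-1/18494) = √37*(1/25001) - 35/17*(-1/18494) = √37/25001 + 5/44914 = 5/44914 + √37/25001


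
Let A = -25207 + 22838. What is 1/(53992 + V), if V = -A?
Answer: 1/56361 ≈ 1.7743e-5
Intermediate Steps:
A = -2369
V = 2369 (V = -1*(-2369) = 2369)
1/(53992 + V) = 1/(53992 + 2369) = 1/56361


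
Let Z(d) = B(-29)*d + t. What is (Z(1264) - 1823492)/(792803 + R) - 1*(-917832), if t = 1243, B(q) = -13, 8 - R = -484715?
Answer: 1172552404951/1277526 ≈ 9.1783e+5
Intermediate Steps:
R = 484723 (R = 8 - 1*(-484715) = 8 + 484715 = 484723)
Z(d) = 1243 - 13*d (Z(d) = -13*d + 1243 = 1243 - 13*d)
(Z(1264) - 1823492)/(792803 + R) - 1*(-917832) = ((1243 - 13*1264) - 1823492)/(792803 + 484723) - 1*(-917832) = ((1243 - 16432) - 1823492)/1277526 + 917832 = (-15189 - 1823492)*(1/1277526) + 917832 = -1838681*1/1277526 + 917832 = -1838681/1277526 + 917832 = 1172552404951/1277526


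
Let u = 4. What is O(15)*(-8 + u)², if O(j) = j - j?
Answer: 0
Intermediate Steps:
O(j) = 0
O(15)*(-8 + u)² = 0*(-8 + 4)² = 0*(-4)² = 0*16 = 0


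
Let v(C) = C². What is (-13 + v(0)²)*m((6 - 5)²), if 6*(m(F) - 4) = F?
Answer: -325/6 ≈ -54.167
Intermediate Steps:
m(F) = 4 + F/6
(-13 + v(0)²)*m((6 - 5)²) = (-13 + (0²)²)*(4 + (6 - 5)²/6) = (-13 + 0²)*(4 + (⅙)*1²) = (-13 + 0)*(4 + (⅙)*1) = -13*(4 + ⅙) = -13*25/6 = -325/6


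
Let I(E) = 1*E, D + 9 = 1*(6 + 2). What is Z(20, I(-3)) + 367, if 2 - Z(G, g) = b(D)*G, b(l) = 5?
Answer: 269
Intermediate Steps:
D = -1 (D = -9 + 1*(6 + 2) = -9 + 1*8 = -9 + 8 = -1)
I(E) = E
Z(G, g) = 2 - 5*G
Z(20, I(-3)) + 367 = (2 - 5*20) + 367 = (2 - 100) + 367 = -98 + 367 = 269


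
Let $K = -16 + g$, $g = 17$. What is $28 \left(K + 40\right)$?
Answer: $1148$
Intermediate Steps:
$K = 1$ ($K = -16 + 17 = 1$)
$28 \left(K + 40\right) = 28 \left(1 + 40\right) = 28 \cdot 41 = 1148$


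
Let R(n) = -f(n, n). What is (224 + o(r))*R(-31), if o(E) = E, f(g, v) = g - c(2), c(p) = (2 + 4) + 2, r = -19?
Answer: 7995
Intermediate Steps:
c(p) = 8 (c(p) = 6 + 2 = 8)
f(g, v) = -8 + g (f(g, v) = g - 1*8 = g - 8 = -8 + g)
R(n) = 8 - n (R(n) = -(-8 + n) = 8 - n)
(224 + o(r))*R(-31) = (224 - 19)*(8 - 1*(-31)) = 205*(8 + 31) = 205*39 = 7995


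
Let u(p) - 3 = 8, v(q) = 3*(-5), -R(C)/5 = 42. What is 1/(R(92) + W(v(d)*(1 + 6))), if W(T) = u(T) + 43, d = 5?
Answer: -1/156 ≈ -0.0064103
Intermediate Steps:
R(C) = -210 (R(C) = -5*42 = -210)
v(q) = -15
u(p) = 11 (u(p) = 3 + 8 = 11)
W(T) = 54 (W(T) = 11 + 43 = 54)
1/(R(92) + W(v(d)*(1 + 6))) = 1/(-210 + 54) = 1/(-156) = -1/156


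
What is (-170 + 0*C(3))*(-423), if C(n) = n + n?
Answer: 71910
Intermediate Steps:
C(n) = 2*n
(-170 + 0*C(3))*(-423) = (-170 + 0*(2*3))*(-423) = (-170 + 0*6)*(-423) = (-170 + 0)*(-423) = -170*(-423) = 71910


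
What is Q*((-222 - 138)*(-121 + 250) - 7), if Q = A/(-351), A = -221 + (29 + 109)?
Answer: -3855101/351 ≈ -10983.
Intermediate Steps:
A = -83 (A = -221 + 138 = -83)
Q = 83/351 (Q = -83/(-351) = -83*(-1/351) = 83/351 ≈ 0.23647)
Q*((-222 - 138)*(-121 + 250) - 7) = 83*((-222 - 138)*(-121 + 250) - 7)/351 = 83*(-360*129 - 7)/351 = 83*(-46440 - 7)/351 = (83/351)*(-46447) = -3855101/351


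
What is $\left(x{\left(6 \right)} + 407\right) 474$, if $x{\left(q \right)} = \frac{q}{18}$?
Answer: $193076$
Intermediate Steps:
$x{\left(q \right)} = \frac{q}{18}$ ($x{\left(q \right)} = q \frac{1}{18} = \frac{q}{18}$)
$\left(x{\left(6 \right)} + 407\right) 474 = \left(\frac{1}{18} \cdot 6 + 407\right) 474 = \left(\frac{1}{3} + 407\right) 474 = \frac{1222}{3} \cdot 474 = 193076$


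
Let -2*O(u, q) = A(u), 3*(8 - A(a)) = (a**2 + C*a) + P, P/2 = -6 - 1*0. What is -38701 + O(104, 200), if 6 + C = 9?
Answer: -110557/3 ≈ -36852.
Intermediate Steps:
C = 3 (C = -6 + 9 = 3)
P = -12 (P = 2*(-6 - 1*0) = 2*(-6 + 0) = 2*(-6) = -12)
A(a) = 12 - a - a**2/3 (A(a) = 8 - ((a**2 + 3*a) - 12)/3 = 8 - (-12 + a**2 + 3*a)/3 = 8 + (4 - a - a**2/3) = 12 - a - a**2/3)
O(u, q) = -6 + u/2 + u**2/6 (O(u, q) = -(12 - u - u**2/3)/2 = -6 + u/2 + u**2/6)
-38701 + O(104, 200) = -38701 + (-6 + (1/2)*104 + (1/6)*104**2) = -38701 + (-6 + 52 + (1/6)*10816) = -38701 + (-6 + 52 + 5408/3) = -38701 + 5546/3 = -110557/3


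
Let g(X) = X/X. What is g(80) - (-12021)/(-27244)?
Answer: 15223/27244 ≈ 0.55877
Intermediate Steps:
g(X) = 1
g(80) - (-12021)/(-27244) = 1 - (-12021)/(-27244) = 1 - (-12021)*(-1)/27244 = 1 - 1*12021/27244 = 1 - 12021/27244 = 15223/27244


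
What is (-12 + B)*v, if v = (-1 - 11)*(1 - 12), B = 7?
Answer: -660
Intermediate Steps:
v = 132 (v = -12*(-11) = 132)
(-12 + B)*v = (-12 + 7)*132 = -5*132 = -660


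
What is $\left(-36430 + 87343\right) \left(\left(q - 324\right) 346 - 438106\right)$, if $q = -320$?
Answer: $-33649929090$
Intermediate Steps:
$\left(-36430 + 87343\right) \left(\left(q - 324\right) 346 - 438106\right) = \left(-36430 + 87343\right) \left(\left(-320 - 324\right) 346 - 438106\right) = 50913 \left(\left(-644\right) 346 - 438106\right) = 50913 \left(-222824 - 438106\right) = 50913 \left(-660930\right) = -33649929090$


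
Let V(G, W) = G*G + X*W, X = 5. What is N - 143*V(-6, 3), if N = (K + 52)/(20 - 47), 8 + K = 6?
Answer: -196961/27 ≈ -7294.9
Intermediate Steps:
K = -2 (K = -8 + 6 = -2)
N = -50/27 (N = (-2 + 52)/(20 - 47) = 50/(-27) = 50*(-1/27) = -50/27 ≈ -1.8519)
V(G, W) = G**2 + 5*W (V(G, W) = G*G + 5*W = G**2 + 5*W)
N - 143*V(-6, 3) = -50/27 - 143*((-6)**2 + 5*3) = -50/27 - 143*(36 + 15) = -50/27 - 143*51 = -50/27 - 7293 = -196961/27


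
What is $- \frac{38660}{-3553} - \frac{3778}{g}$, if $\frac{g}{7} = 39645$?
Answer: $\frac{10715306666}{986010795} \approx 10.867$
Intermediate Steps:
$g = 277515$ ($g = 7 \cdot 39645 = 277515$)
$- \frac{38660}{-3553} - \frac{3778}{g} = - \frac{38660}{-3553} - \frac{3778}{277515} = \left(-38660\right) \left(- \frac{1}{3553}\right) - \frac{3778}{277515} = \frac{38660}{3553} - \frac{3778}{277515} = \frac{10715306666}{986010795}$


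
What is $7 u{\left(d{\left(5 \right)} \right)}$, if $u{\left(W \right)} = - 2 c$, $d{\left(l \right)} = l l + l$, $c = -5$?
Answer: $70$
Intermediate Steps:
$d{\left(l \right)} = l + l^{2}$ ($d{\left(l \right)} = l^{2} + l = l + l^{2}$)
$u{\left(W \right)} = 10$ ($u{\left(W \right)} = \left(-2\right) \left(-5\right) = 10$)
$7 u{\left(d{\left(5 \right)} \right)} = 7 \cdot 10 = 70$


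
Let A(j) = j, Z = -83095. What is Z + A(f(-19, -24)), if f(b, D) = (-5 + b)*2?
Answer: -83143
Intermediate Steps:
f(b, D) = -10 + 2*b
Z + A(f(-19, -24)) = -83095 + (-10 + 2*(-19)) = -83095 + (-10 - 38) = -83095 - 48 = -83143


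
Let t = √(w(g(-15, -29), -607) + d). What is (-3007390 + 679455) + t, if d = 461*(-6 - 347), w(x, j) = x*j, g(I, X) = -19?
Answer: -2327935 + 60*I*√42 ≈ -2.3279e+6 + 388.84*I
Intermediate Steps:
w(x, j) = j*x
d = -162733 (d = 461*(-353) = -162733)
t = 60*I*√42 (t = √(-607*(-19) - 162733) = √(11533 - 162733) = √(-151200) = 60*I*√42 ≈ 388.84*I)
(-3007390 + 679455) + t = (-3007390 + 679455) + 60*I*√42 = -2327935 + 60*I*√42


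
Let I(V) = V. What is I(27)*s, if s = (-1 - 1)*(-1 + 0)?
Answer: 54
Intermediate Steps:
s = 2 (s = -2*(-1) = 2)
I(27)*s = 27*2 = 54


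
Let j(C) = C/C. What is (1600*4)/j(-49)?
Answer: 6400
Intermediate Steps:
j(C) = 1
(1600*4)/j(-49) = (1600*4)/1 = 6400*1 = 6400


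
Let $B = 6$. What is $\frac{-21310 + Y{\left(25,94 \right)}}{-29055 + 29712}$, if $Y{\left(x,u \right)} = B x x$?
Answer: $- \frac{17560}{657} \approx -26.728$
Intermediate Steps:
$Y{\left(x,u \right)} = 6 x^{2}$ ($Y{\left(x,u \right)} = 6 x x = 6 x^{2}$)
$\frac{-21310 + Y{\left(25,94 \right)}}{-29055 + 29712} = \frac{-21310 + 6 \cdot 25^{2}}{-29055 + 29712} = \frac{-21310 + 6 \cdot 625}{657} = \left(-21310 + 3750\right) \frac{1}{657} = \left(-17560\right) \frac{1}{657} = - \frac{17560}{657}$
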